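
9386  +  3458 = 12844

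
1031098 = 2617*394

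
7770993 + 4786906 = 12557899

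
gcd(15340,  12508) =236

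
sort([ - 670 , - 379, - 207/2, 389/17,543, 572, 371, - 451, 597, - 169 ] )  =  [ - 670, - 451, - 379, - 169, - 207/2,389/17,371,  543, 572,597] 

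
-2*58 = -116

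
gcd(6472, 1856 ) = 8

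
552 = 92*6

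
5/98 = 5/98 = 0.05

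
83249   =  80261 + 2988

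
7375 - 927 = 6448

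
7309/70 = 104 + 29/70   =  104.41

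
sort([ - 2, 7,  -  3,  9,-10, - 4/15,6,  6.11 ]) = [- 10, - 3,  -  2 ,-4/15,6,6.11,7,9] 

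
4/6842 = 2/3421 =0.00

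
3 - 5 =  - 2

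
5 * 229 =1145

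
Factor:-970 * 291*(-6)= 1693620 = 2^2*3^2*5^1*97^2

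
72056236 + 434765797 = 506822033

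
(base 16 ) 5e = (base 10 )94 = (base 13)73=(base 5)334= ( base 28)3a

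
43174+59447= 102621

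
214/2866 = 107/1433  =  0.07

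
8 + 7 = 15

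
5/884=5/884 = 0.01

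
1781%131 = 78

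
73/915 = 73/915 =0.08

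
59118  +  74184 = 133302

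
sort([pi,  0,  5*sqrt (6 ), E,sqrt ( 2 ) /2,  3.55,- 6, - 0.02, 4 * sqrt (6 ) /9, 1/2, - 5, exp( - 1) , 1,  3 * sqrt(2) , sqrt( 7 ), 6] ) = [-6, - 5, - 0.02, 0 , exp ( - 1 ),1/2,sqrt( 2)/2, 1 , 4*sqrt(6) /9, sqrt( 7 ), E, pi, 3.55, 3*sqrt( 2 ),6,  5*sqrt( 6)]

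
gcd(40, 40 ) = 40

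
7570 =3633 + 3937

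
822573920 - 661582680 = 160991240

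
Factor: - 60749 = - 13^1 *4673^1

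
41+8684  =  8725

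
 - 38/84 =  - 1+23/42 = -0.45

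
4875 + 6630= 11505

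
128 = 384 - 256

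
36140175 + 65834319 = 101974494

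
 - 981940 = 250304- 1232244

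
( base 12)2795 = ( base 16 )11E1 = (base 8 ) 10741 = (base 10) 4577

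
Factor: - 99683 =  - 83^1 *1201^1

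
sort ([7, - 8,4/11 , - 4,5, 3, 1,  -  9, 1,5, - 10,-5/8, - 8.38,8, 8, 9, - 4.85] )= [ - 10,-9, - 8.38, - 8, - 4.85, - 4,  -  5/8,4/11, 1, 1, 3,  5, 5,7,  8,8, 9]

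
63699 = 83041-19342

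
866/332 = 2+ 101/166 = 2.61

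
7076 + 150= 7226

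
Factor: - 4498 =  - 2^1 * 13^1*173^1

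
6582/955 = 6582/955= 6.89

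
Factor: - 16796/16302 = -2^1 * 3^( - 1)*11^( - 1)*17^1 = -34/33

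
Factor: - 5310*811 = - 2^1*3^2 * 5^1*59^1*811^1 = - 4306410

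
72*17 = 1224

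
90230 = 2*45115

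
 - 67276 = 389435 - 456711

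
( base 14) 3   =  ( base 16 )3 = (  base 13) 3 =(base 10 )3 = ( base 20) 3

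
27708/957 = 28 + 304/319 = 28.95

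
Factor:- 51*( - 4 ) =2^2*3^1*17^1= 204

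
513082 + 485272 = 998354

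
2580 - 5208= - 2628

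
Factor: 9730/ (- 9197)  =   -2^1* 5^1*7^1*17^ ( -1)*139^1*541^( -1) 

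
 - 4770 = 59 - 4829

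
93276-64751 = 28525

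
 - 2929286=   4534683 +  - 7463969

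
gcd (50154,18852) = 6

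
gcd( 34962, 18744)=6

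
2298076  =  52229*44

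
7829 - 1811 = 6018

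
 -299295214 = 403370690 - 702665904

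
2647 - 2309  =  338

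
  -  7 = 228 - 235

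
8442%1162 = 308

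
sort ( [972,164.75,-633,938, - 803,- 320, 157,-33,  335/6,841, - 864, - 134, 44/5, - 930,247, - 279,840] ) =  [ - 930, - 864 , - 803, - 633, -320,-279, - 134, - 33, 44/5,335/6,157,164.75 , 247, 840,841 , 938,972]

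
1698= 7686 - 5988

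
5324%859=170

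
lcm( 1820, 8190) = 16380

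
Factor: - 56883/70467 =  - 67/83=- 67^1*83^( - 1 )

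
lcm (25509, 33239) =1096887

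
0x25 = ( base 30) 17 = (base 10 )37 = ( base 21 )1g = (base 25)1c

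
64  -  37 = 27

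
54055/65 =831 + 8/13 = 831.62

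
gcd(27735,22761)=3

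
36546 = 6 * 6091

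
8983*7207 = 64740481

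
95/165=19/33= 0.58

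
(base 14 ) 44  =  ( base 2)111100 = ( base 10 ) 60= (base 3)2020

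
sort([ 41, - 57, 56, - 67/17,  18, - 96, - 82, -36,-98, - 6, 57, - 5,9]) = [ - 98 , - 96,  -  82,-57, - 36,-6, - 5, - 67/17,  9,  18, 41, 56,  57]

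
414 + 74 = 488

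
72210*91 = 6571110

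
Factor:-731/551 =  - 17^1 * 19^( - 1)*29^(-1 )* 43^1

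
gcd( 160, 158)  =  2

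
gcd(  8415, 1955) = 85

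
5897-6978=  - 1081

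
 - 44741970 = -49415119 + 4673149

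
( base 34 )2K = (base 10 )88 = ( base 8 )130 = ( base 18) 4g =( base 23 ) 3J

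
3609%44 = 1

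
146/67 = 146/67 = 2.18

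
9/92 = 9/92 = 0.10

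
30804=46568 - 15764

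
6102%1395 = 522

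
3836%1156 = 368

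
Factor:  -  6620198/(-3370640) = 254623/129640 = 2^( - 3 ) * 5^( - 1)*7^( - 1) * 463^(  -  1 ) * 254623^1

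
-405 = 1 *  ( - 405 )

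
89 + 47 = 136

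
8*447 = 3576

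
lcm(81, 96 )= 2592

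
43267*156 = 6749652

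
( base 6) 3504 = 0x340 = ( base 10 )832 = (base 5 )11312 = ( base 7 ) 2266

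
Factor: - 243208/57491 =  - 2^3*101^1*191^( - 1 ) = - 808/191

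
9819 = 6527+3292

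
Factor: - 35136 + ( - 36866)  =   - 72002 = -2^1 * 7^1*37^1*139^1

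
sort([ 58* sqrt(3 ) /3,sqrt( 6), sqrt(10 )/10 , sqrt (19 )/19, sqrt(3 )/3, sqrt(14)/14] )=[sqrt(19)/19, sqrt( 14) /14,sqrt(10) /10, sqrt( 3)/3,sqrt(6),58*sqrt(3 ) /3] 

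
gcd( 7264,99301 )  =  1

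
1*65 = 65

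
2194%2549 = 2194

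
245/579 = 245/579= 0.42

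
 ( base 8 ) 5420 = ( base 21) 68i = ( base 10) 2832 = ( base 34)2FA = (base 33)2jr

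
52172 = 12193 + 39979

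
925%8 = 5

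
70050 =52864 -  - 17186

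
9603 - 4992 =4611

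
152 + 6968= 7120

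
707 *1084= 766388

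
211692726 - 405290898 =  - 193598172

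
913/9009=83/819 = 0.10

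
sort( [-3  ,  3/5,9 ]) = [-3, 3/5,9]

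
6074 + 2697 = 8771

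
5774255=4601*1255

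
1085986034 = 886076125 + 199909909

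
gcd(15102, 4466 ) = 2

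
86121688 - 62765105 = 23356583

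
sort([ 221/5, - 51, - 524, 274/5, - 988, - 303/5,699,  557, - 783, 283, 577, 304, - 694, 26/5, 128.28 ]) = [ - 988, - 783, - 694, - 524, - 303/5,- 51, 26/5,221/5, 274/5, 128.28, 283 , 304, 557,577, 699]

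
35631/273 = 11877/91=130.52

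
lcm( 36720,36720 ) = 36720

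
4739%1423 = 470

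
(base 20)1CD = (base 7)1622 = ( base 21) 1A2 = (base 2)1010001101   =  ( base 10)653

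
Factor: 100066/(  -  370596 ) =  - 50033/185298 = - 2^( - 1 )*3^( - 1)*89^( - 1 )*347^(-1)* 50033^1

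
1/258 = 1/258 =0.00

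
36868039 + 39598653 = 76466692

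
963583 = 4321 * 223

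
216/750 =36/125  =  0.29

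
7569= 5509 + 2060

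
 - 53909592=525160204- 579069796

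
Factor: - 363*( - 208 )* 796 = 60101184 = 2^6*3^1*11^2*13^1*199^1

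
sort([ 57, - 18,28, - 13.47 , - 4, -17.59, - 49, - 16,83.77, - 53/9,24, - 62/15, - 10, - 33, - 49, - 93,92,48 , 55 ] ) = [ - 93, - 49,-49 , - 33, - 18 ,-17.59 , - 16,- 13.47,-10, - 53/9, - 62/15, - 4,24,28, 48,55, 57 , 83.77,  92]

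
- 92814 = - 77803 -15011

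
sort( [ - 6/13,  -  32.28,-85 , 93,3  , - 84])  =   [ - 85,  -  84, - 32.28,-6/13 , 3,  93]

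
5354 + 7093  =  12447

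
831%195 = 51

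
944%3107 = 944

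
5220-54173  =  -48953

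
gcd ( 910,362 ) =2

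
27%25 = 2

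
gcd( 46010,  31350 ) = 10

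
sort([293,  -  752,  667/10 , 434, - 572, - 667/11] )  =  [ - 752, - 572, - 667/11, 667/10, 293,  434 ] 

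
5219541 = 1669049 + 3550492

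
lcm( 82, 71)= 5822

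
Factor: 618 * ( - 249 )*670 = - 2^2 * 3^2 * 5^1*67^1 * 83^1*103^1=- 103100940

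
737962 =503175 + 234787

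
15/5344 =15/5344 = 0.00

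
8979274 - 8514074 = 465200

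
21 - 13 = 8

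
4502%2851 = 1651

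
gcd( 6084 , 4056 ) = 2028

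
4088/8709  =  4088/8709 = 0.47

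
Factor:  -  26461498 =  - 2^1*7^1*1890107^1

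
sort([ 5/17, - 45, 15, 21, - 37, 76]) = [ - 45, - 37 , 5/17,15,21  ,  76] 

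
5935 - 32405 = - 26470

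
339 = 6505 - 6166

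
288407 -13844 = 274563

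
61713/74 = 61713/74 = 833.96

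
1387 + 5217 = 6604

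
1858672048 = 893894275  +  964777773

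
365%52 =1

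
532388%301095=231293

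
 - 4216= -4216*1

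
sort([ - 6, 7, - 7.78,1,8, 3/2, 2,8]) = [ - 7.78, - 6, 1,3/2, 2 , 7, 8,8 ]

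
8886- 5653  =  3233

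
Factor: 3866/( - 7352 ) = - 2^(  -  2)*919^(-1 )*1933^1 = -1933/3676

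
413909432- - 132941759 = 546851191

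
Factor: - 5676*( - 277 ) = 1572252 = 2^2*3^1*11^1  *43^1*277^1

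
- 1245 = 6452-7697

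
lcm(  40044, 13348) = 40044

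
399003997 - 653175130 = -254171133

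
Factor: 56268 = 2^2 * 3^3 * 521^1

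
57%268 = 57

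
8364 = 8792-428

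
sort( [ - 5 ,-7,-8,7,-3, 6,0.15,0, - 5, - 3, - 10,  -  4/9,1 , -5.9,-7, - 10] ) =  [ - 10, - 10,-8, - 7, - 7,-5.9, - 5, - 5, - 3,  -  3,-4/9, 0,0.15 , 1,6,7 ] 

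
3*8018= 24054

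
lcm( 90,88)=3960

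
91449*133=12162717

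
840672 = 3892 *216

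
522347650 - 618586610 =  - 96238960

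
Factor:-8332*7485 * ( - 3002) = 2^3  *3^1*5^1* 19^1*79^1*499^1*2083^1=187219790040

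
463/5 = 92 + 3/5 = 92.60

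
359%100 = 59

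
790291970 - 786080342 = 4211628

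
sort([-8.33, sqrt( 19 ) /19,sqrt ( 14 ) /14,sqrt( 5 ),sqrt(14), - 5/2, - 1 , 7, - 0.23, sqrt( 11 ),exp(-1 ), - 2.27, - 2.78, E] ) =[ - 8.33, - 2.78, - 5/2, - 2.27 , - 1, - 0.23,  sqrt(19 ) /19, sqrt( 14 )/14, exp( - 1 ),sqrt( 5),E,sqrt( 11), sqrt( 14 ),7 ] 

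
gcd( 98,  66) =2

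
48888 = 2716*18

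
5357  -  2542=2815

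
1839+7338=9177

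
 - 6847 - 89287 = -96134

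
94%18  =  4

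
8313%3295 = 1723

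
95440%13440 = 1360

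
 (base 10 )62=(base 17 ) 3B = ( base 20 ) 32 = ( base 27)28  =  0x3E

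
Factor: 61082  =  2^1  *  7^1*4363^1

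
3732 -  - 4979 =8711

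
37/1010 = 37/1010 = 0.04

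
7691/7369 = 1+ 322/7369= 1.04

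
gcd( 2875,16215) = 115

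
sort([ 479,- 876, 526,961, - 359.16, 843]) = [ - 876, - 359.16,  479,526, 843,961] 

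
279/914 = 279/914 = 0.31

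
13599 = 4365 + 9234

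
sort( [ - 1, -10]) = [ - 10, - 1]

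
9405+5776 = 15181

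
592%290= 12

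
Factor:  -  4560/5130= - 2^3 *3^( - 2 ) = - 8/9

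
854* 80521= 68764934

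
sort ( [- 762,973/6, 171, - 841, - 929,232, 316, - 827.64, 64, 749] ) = [ - 929, - 841 , - 827.64, - 762, 64,  973/6,171, 232 , 316,749 ]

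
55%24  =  7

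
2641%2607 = 34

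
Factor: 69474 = 2^1 * 3^1 * 11579^1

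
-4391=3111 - 7502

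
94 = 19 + 75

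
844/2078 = 422/1039 = 0.41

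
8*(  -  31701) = - 253608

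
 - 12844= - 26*494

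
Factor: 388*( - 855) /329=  - 2^2*3^2*5^1 *7^(-1 )*19^1*47^(-1)*97^1 = - 331740/329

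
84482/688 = 122+273/344=122.79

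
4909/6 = 818 + 1/6  =  818.17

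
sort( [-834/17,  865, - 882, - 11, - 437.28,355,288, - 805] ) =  [ - 882, - 805, - 437.28, - 834/17,  -  11, 288, 355,865] 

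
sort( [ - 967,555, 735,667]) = [ - 967,555,667,735]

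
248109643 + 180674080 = 428783723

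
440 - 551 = -111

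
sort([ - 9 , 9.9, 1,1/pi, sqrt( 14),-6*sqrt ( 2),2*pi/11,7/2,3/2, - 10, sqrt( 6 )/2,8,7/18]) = [ - 10, - 9, - 6*sqrt ( 2),  1/pi,7/18, 2*pi/11,1,sqrt (6 ) /2, 3/2 , 7/2,sqrt( 14),  8,9.9]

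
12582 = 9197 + 3385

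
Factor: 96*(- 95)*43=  - 2^5*3^1*5^1*19^1*43^1 = -392160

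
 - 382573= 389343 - 771916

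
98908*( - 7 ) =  - 692356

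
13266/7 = 13266/7 = 1895.14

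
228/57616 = 57/14404=0.00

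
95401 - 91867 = 3534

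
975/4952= 975/4952 = 0.20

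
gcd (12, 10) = 2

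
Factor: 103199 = 31^1*3329^1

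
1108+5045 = 6153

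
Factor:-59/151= - 59^1*151^(-1)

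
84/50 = 42/25 = 1.68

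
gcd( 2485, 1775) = 355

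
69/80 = 69/80 = 0.86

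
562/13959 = 562/13959 = 0.04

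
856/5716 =214/1429= 0.15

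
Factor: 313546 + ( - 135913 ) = 3^5  *17^1 * 43^1 =177633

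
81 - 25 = 56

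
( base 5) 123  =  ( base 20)1i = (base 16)26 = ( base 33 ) 15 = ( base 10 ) 38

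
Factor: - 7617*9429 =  - 71820693 = -3^2*7^1*449^1*2539^1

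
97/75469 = 97/75469=0.00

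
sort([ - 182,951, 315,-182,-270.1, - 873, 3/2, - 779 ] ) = [ - 873, - 779,-270.1,- 182,-182, 3/2, 315,951]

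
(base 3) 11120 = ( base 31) 3u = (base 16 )7B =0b1111011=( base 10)123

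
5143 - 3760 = 1383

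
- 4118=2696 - 6814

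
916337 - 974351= - 58014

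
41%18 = 5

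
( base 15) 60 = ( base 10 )90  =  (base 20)4A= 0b1011010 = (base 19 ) 4E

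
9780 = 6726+3054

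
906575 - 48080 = 858495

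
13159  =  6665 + 6494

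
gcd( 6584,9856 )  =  8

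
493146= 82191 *6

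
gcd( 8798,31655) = 1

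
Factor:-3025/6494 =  - 2^( - 1)*5^2*11^2*17^(-1 ) * 191^ (-1)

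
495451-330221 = 165230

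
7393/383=7393/383 = 19.30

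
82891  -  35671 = 47220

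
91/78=1 + 1/6  =  1.17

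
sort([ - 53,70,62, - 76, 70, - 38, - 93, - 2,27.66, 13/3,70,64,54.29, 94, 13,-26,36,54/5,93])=[  -  93, - 76, - 53,-38, - 26, - 2, 13/3,54/5 , 13, 27.66,36,54.29, 62, 64,  70,70,  70, 93 , 94]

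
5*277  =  1385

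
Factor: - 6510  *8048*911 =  - 2^5*3^1*5^1*7^1*31^1*503^1*911^1= - 47729549280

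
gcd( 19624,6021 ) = 223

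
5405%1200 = 605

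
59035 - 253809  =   - 194774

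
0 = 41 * 0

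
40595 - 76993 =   -  36398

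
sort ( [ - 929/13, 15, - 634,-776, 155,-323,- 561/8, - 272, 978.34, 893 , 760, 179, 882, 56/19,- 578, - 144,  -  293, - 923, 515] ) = [ - 923, - 776, - 634, -578,-323, - 293,-272,-144,-929/13,- 561/8, 56/19, 15,  155, 179, 515, 760, 882, 893, 978.34 ]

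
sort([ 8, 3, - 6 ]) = [ - 6, 3,  8]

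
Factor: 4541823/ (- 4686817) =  -3^2 * 11^1*13^1*3529^1*4686817^( - 1)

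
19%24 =19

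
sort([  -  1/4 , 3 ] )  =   [  -  1/4, 3 ] 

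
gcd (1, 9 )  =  1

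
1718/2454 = 859/1227 = 0.70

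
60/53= 1+7/53 = 1.13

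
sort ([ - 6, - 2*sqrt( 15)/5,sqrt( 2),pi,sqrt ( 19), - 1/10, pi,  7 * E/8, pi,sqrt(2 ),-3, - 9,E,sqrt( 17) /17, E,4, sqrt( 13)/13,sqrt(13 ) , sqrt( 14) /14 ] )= [  -  9, - 6, - 3, - 2*sqrt( 15) /5  , - 1/10,sqrt( 17 )/17,sqrt(14 )/14, sqrt( 13) /13, sqrt( 2), sqrt(2 ), 7*E/8, E,E, pi,pi, pi, sqrt ( 13),4,sqrt (19 ) ] 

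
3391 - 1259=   2132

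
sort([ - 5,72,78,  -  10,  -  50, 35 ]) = [ - 50, - 10,-5,35 , 72, 78 ] 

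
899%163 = 84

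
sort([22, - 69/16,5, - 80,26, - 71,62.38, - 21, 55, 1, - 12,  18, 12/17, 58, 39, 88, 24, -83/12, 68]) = [ - 80,-71,- 21, - 12 , - 83/12 ,- 69/16, 12/17, 1,5, 18,22,24, 26, 39, 55, 58, 62.38 , 68, 88] 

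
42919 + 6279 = 49198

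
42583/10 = 4258 + 3/10 = 4258.30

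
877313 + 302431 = 1179744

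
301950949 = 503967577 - 202016628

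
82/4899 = 82/4899= 0.02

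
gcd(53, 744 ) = 1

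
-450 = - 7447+6997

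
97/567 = 97/567 = 0.17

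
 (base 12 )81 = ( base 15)67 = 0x61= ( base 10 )97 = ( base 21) 4d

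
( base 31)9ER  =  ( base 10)9110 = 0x2396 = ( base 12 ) 5332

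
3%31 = 3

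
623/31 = 20 + 3/31 =20.10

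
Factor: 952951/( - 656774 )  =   - 2^( - 1)*541^ ( - 1)  *  593^1 *607^(  -  1 ) * 1607^1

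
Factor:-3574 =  - 2^1 * 1787^1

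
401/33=12 + 5/33 = 12.15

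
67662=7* 9666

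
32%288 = 32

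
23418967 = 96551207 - 73132240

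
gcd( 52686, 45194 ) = 2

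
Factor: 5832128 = 2^6 *91127^1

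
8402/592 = 4201/296  =  14.19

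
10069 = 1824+8245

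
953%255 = 188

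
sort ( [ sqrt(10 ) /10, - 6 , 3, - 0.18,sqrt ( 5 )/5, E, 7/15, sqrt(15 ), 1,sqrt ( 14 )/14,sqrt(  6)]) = [ - 6 , - 0.18 , sqrt(14 ) /14,sqrt(  10 ) /10,sqrt(5 )/5,  7/15, 1,sqrt( 6 ), E,3,sqrt( 15 ) ]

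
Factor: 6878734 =2^1 *41^1 * 149^1*563^1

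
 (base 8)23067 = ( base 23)IB8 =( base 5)303113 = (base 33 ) 8WF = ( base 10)9783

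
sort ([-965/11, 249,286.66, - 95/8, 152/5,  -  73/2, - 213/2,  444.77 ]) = [ - 213/2,-965/11,-73/2, - 95/8,152/5 , 249, 286.66, 444.77 ]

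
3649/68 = 53 + 45/68= 53.66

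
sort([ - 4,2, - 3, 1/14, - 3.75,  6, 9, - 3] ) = [ - 4,  -  3.75  ,-3, -3, 1/14,2, 6 , 9]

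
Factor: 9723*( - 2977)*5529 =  - 3^2*7^1*13^1*19^1*97^1*229^1*463^1= - 160038956259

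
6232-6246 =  - 14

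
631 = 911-280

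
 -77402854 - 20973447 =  - 98376301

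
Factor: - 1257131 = - 1257131^1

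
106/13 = 8 + 2/13  =  8.15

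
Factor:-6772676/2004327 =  - 2^2*3^(  -  2)*13^( - 1 ) * 37^( - 1 )*463^(- 1 ) * 1693169^1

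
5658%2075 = 1508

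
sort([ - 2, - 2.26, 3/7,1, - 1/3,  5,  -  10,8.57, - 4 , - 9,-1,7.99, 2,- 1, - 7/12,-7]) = [ - 10, - 9, - 7, - 4, - 2.26, - 2,-1, - 1 , - 7/12, - 1/3, 3/7, 1 , 2,5,7.99,  8.57 ]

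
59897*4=239588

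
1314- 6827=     -  5513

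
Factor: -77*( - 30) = 2^1*3^1*5^1*7^1*11^1  =  2310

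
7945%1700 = 1145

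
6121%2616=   889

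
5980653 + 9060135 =15040788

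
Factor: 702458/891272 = 2^(-2 ) *111409^( - 1 )*351229^1 = 351229/445636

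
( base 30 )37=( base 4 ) 1201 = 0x61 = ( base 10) 97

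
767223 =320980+446243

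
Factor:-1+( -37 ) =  - 38=-2^1*19^1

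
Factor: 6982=2^1 * 3491^1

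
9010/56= 4505/28=160.89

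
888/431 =2 + 26/431=2.06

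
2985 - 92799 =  - 89814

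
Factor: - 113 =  - 113^1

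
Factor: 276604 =2^2*69151^1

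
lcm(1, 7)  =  7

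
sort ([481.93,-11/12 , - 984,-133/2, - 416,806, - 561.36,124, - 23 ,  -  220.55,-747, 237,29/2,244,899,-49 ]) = [ - 984,  -  747, - 561.36, -416, - 220.55, - 133/2,-49,-23, - 11/12,29/2, 124, 237 , 244, 481.93,806,899] 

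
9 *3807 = 34263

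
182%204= 182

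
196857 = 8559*23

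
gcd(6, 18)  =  6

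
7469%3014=1441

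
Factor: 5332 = 2^2*31^1*43^1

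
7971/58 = 7971/58 = 137.43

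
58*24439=1417462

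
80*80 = 6400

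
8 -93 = - 85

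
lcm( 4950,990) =4950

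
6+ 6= 12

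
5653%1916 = 1821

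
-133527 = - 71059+-62468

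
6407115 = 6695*957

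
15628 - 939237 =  - 923609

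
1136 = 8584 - 7448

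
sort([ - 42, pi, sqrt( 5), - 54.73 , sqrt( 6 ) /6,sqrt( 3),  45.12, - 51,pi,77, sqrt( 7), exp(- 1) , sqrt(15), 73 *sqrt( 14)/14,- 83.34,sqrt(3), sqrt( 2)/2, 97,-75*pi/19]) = [ - 83.34, - 54.73, - 51, - 42,  -  75 * pi/19 , exp(- 1),  sqrt( 6 ) /6, sqrt(2)/2, sqrt( 3),sqrt( 3), sqrt( 5)  ,  sqrt(7),pi,  pi, sqrt(15),73*sqrt( 14)/14, 45.12,77, 97]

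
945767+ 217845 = 1163612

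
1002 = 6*167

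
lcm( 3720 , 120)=3720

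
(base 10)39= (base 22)1H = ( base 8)47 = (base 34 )15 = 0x27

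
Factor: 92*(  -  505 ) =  - 2^2*5^1* 23^1*101^1 = -46460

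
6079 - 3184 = 2895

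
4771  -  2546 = 2225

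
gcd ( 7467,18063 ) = 3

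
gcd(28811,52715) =1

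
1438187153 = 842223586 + 595963567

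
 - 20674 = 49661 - 70335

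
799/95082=799/95082  =  0.01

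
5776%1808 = 352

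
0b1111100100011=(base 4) 1330203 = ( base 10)7971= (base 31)894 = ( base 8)17443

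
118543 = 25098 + 93445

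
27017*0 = 0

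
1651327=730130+921197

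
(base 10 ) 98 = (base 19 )53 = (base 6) 242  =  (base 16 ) 62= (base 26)3K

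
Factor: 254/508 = 2^( - 1 ) =1/2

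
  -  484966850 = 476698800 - 961665650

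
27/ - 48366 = - 1 + 5371/5374 = -0.00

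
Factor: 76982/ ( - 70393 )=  - 2^1*61^1*631^1*70393^(  -  1)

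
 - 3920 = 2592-6512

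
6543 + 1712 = 8255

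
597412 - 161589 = 435823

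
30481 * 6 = 182886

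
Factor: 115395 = 3^1*5^1*7^2*157^1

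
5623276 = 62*90698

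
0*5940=0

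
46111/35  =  46111/35=1317.46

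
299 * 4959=1482741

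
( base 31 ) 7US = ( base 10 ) 7685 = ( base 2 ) 1111000000101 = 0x1E05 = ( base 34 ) 6m1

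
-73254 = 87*(-842 ) 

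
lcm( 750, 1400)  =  21000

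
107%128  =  107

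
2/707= 2/707=0.00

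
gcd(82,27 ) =1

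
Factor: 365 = 5^1*73^1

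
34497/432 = 79 + 41/48  =  79.85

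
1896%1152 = 744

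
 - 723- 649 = -1372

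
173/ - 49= - 4 + 23/49= - 3.53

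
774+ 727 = 1501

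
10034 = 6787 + 3247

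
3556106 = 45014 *79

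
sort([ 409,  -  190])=[ - 190,409]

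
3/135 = 1/45 =0.02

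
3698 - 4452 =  - 754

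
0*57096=0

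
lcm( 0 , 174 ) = 0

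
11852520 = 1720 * 6891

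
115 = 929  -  814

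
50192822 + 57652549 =107845371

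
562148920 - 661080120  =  -98931200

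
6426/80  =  3213/40 = 80.33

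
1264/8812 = 316/2203 =0.14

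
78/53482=3/2057  =  0.00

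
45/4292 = 45/4292 = 0.01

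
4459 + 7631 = 12090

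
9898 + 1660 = 11558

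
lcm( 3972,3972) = 3972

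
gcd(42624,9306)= 18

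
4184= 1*4184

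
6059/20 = 6059/20 = 302.95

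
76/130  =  38/65 = 0.58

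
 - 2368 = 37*( - 64)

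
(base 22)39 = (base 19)3i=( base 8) 113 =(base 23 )36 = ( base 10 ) 75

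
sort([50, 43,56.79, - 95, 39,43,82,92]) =[ - 95,39,43,43,50 , 56.79,82,92 ]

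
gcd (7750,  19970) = 10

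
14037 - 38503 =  - 24466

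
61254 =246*249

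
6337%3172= 3165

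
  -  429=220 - 649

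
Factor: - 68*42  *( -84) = 2^5*3^2*7^2 *17^1   =  239904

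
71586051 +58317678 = 129903729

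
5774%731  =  657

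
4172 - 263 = 3909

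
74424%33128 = 8168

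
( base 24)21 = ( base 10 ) 49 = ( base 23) 23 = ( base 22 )25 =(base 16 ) 31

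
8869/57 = 155+ 34/57 = 155.60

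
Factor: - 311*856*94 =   -  2^4*47^1*107^1*311^1  =  - 25024304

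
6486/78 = 1081/13 = 83.15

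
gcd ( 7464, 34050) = 6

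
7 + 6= 13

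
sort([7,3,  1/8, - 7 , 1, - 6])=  [ - 7, - 6,1/8,1, 3, 7 ]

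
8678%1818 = 1406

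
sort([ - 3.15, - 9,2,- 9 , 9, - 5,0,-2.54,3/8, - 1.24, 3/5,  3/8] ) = [ - 9, - 9,- 5, - 3.15, - 2.54, - 1.24, 0,3/8,3/8,3/5,2,9]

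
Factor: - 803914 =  - 2^1 * 401957^1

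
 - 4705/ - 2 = 4705/2= 2352.50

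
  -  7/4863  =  -1  +  4856/4863=- 0.00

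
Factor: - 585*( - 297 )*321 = 55772145 = 3^6*5^1*  11^1*13^1*107^1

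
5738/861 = 5738/861 = 6.66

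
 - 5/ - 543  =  5/543 = 0.01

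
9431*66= 622446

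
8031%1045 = 716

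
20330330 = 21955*926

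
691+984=1675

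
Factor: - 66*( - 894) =2^2 *3^2*11^1*149^1 = 59004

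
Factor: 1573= 11^2*13^1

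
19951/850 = 23+401/850 = 23.47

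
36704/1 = 36704 = 36704.00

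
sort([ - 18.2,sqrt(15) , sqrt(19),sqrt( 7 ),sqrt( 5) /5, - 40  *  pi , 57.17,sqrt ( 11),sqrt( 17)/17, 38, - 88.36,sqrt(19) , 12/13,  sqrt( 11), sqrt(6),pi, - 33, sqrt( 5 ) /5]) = [-40 * pi, - 88.36,-33, - 18.2,sqrt(17)/17, sqrt(5)/5,  sqrt( 5) /5, 12/13,sqrt( 6),sqrt(7),pi , sqrt(11),  sqrt(11),sqrt(15),sqrt(19 ) , sqrt ( 19), 38,  57.17]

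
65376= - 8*( - 8172)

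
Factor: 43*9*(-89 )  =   - 3^2*43^1*89^1 = - 34443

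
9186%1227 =597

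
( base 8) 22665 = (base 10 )9653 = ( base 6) 112405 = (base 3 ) 111020112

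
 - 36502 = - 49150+12648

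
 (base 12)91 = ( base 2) 1101101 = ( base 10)109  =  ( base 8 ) 155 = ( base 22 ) 4L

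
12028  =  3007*4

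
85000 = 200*425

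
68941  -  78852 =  - 9911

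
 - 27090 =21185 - 48275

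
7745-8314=-569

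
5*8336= 41680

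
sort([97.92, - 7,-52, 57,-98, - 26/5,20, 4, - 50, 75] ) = [ - 98, - 52, - 50,  -  7,-26/5,4, 20,57,75, 97.92 ] 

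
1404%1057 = 347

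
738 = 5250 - 4512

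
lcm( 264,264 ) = 264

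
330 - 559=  -229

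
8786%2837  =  275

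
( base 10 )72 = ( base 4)1020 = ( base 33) 26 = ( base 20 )3C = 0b1001000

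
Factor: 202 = 2^1*101^1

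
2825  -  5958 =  - 3133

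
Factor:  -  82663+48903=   -  2^5*5^1*211^1 = -33760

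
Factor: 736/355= 2^5 * 5^(-1 )*23^1*71^( -1)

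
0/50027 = 0 = 0.00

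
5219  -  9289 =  - 4070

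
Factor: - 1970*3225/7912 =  - 2^(-2 )*3^1*5^3 * 23^( - 1 )*197^1 = - 73875/92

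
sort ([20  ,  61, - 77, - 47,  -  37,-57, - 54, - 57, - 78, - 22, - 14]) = [ -78 , - 77, - 57, - 57 ,-54, - 47, - 37,-22, - 14, 20,61 ]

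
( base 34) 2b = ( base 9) 87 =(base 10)79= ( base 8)117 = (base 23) 3a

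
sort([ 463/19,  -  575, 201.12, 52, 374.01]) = [ - 575,  463/19, 52,201.12, 374.01]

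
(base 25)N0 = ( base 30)j5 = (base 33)he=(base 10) 575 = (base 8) 1077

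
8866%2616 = 1018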